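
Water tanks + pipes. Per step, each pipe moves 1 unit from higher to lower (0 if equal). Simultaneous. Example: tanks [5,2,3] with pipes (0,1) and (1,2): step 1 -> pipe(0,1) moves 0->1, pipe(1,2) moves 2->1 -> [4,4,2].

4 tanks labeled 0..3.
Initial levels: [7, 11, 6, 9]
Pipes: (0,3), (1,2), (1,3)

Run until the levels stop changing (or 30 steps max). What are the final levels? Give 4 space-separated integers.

Answer: 9 9 8 7

Derivation:
Step 1: flows [3->0,1->2,1->3] -> levels [8 9 7 9]
Step 2: flows [3->0,1->2,1=3] -> levels [9 8 8 8]
Step 3: flows [0->3,1=2,1=3] -> levels [8 8 8 9]
Step 4: flows [3->0,1=2,3->1] -> levels [9 9 8 7]
Step 5: flows [0->3,1->2,1->3] -> levels [8 7 9 9]
Step 6: flows [3->0,2->1,3->1] -> levels [9 9 8 7]
  -> period-2 cycle: step 6 state = step 4 state; never stabilizes
  -> state at step 30: (30-4) mod 2 = 0, same as step 4 -> [9 9 8 7]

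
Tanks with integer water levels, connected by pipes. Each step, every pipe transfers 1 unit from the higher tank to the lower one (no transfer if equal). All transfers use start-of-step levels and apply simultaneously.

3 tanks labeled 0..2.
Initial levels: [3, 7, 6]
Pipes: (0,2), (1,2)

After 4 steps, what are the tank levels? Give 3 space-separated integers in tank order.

Answer: 6 6 4

Derivation:
Step 1: flows [2->0,1->2] -> levels [4 6 6]
Step 2: flows [2->0,1=2] -> levels [5 6 5]
Step 3: flows [0=2,1->2] -> levels [5 5 6]
Step 4: flows [2->0,2->1] -> levels [6 6 4]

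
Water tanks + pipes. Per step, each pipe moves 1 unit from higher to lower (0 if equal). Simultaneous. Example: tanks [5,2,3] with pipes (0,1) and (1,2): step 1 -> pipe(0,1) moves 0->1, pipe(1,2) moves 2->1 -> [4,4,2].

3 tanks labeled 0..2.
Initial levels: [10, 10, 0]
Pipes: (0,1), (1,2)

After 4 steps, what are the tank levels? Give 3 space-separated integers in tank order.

Step 1: flows [0=1,1->2] -> levels [10 9 1]
Step 2: flows [0->1,1->2] -> levels [9 9 2]
Step 3: flows [0=1,1->2] -> levels [9 8 3]
Step 4: flows [0->1,1->2] -> levels [8 8 4]

Answer: 8 8 4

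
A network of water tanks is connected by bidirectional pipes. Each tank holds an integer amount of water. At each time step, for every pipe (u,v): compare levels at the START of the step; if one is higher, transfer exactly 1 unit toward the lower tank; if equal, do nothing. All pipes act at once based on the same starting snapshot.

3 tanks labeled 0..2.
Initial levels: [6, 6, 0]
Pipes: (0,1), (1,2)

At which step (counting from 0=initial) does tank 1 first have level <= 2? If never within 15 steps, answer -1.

Step 1: flows [0=1,1->2] -> levels [6 5 1]
Step 2: flows [0->1,1->2] -> levels [5 5 2]
Step 3: flows [0=1,1->2] -> levels [5 4 3]
Step 4: flows [0->1,1->2] -> levels [4 4 4]
Step 5: flows [0=1,1=2] -> levels [4 4 4]
  -> stable; tank 1 stays at 4 > 2
Tank 1 never reaches <=2 within 15 steps

Answer: -1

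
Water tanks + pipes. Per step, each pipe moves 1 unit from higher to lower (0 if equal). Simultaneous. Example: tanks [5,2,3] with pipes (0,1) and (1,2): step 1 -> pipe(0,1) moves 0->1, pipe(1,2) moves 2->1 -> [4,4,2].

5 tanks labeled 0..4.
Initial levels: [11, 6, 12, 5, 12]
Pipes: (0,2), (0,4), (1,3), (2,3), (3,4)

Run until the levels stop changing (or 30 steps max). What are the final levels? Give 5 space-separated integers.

Answer: 11 8 8 11 8

Derivation:
Step 1: flows [2->0,4->0,1->3,2->3,4->3] -> levels [13 5 10 8 10]
Step 2: flows [0->2,0->4,3->1,2->3,4->3] -> levels [11 6 10 9 10]
Step 3: flows [0->2,0->4,3->1,2->3,4->3] -> levels [9 7 10 10 10]
Step 4: flows [2->0,4->0,3->1,2=3,3=4] -> levels [11 8 9 9 9]
Step 5: flows [0->2,0->4,3->1,2=3,3=4] -> levels [9 9 10 8 10]
Step 6: flows [2->0,4->0,1->3,2->3,4->3] -> levels [11 8 8 11 8]
Step 7: flows [0->2,0->4,3->1,3->2,3->4] -> levels [9 9 10 8 10]
  -> period-2 cycle: step 7 state = step 5 state; never stabilizes
  -> state at step 30: (30-5) mod 2 = 1, same as step 6 -> [11 8 8 11 8]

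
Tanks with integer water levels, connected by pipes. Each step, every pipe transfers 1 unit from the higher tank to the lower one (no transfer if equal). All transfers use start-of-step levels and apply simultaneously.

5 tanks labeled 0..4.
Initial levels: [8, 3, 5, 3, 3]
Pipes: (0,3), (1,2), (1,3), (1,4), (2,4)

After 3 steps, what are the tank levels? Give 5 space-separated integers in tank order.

Step 1: flows [0->3,2->1,1=3,1=4,2->4] -> levels [7 4 3 4 4]
Step 2: flows [0->3,1->2,1=3,1=4,4->2] -> levels [6 3 5 5 3]
Step 3: flows [0->3,2->1,3->1,1=4,2->4] -> levels [5 5 3 5 4]

Answer: 5 5 3 5 4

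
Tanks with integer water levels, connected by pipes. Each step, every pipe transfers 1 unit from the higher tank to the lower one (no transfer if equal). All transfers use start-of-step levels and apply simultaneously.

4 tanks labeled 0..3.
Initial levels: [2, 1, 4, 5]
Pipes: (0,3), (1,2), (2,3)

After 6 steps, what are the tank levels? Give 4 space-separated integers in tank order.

Step 1: flows [3->0,2->1,3->2] -> levels [3 2 4 3]
Step 2: flows [0=3,2->1,2->3] -> levels [3 3 2 4]
Step 3: flows [3->0,1->2,3->2] -> levels [4 2 4 2]
Step 4: flows [0->3,2->1,2->3] -> levels [3 3 2 4]
  -> period-2 cycle: step 4 state = step 2 state
  -> state at step 6: (6-2) mod 2 = 0, same as step 2 -> [3 3 2 4]

Answer: 3 3 2 4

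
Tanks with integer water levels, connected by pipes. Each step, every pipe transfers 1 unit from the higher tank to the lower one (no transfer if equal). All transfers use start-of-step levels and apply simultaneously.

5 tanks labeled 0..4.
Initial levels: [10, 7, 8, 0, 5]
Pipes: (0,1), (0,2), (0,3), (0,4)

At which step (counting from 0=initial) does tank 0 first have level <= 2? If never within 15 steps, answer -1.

Answer: -1

Derivation:
Step 1: flows [0->1,0->2,0->3,0->4] -> levels [6 8 9 1 6]
Step 2: flows [1->0,2->0,0->3,0=4] -> levels [7 7 8 2 6]
Step 3: flows [0=1,2->0,0->3,0->4] -> levels [6 7 7 3 7]
Step 4: flows [1->0,2->0,0->3,4->0] -> levels [8 6 6 4 6]
Step 5: flows [0->1,0->2,0->3,0->4] -> levels [4 7 7 5 7]
Step 6: flows [1->0,2->0,3->0,4->0] -> levels [8 6 6 4 6]
  -> period-2 cycle (repeats step 4); tank 0 never drops to <=2
Tank 0 never reaches <=2 within 15 steps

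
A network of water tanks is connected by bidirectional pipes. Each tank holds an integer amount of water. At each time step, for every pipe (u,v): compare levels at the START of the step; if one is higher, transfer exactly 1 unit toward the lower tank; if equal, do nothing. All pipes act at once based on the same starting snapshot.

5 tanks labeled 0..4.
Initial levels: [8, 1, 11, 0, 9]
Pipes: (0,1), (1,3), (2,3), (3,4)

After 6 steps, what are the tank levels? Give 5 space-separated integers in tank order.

Step 1: flows [0->1,1->3,2->3,4->3] -> levels [7 1 10 3 8]
Step 2: flows [0->1,3->1,2->3,4->3] -> levels [6 3 9 4 7]
Step 3: flows [0->1,3->1,2->3,4->3] -> levels [5 5 8 5 6]
Step 4: flows [0=1,1=3,2->3,4->3] -> levels [5 5 7 7 5]
Step 5: flows [0=1,3->1,2=3,3->4] -> levels [5 6 7 5 6]
Step 6: flows [1->0,1->3,2->3,4->3] -> levels [6 4 6 8 5]

Answer: 6 4 6 8 5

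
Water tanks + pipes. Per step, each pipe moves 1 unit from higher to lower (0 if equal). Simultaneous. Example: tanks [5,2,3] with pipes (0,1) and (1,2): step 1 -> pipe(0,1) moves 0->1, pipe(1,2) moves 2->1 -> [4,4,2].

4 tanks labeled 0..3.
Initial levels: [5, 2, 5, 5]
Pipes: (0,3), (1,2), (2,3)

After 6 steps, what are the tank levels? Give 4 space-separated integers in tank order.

Step 1: flows [0=3,2->1,2=3] -> levels [5 3 4 5]
Step 2: flows [0=3,2->1,3->2] -> levels [5 4 4 4]
Step 3: flows [0->3,1=2,2=3] -> levels [4 4 4 5]
Step 4: flows [3->0,1=2,3->2] -> levels [5 4 5 3]
Step 5: flows [0->3,2->1,2->3] -> levels [4 5 3 5]
Step 6: flows [3->0,1->2,3->2] -> levels [5 4 5 3]

Answer: 5 4 5 3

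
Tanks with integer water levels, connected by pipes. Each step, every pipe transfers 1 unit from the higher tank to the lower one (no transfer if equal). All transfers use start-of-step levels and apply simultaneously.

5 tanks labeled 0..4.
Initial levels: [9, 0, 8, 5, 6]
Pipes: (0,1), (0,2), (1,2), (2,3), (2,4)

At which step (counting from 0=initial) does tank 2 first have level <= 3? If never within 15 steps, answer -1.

Step 1: flows [0->1,0->2,2->1,2->3,2->4] -> levels [7 2 6 6 7]
Step 2: flows [0->1,0->2,2->1,2=3,4->2] -> levels [5 4 7 6 6]
Step 3: flows [0->1,2->0,2->1,2->3,2->4] -> levels [5 6 3 7 7]
Tank 2 first reaches <=3 at step 3

Answer: 3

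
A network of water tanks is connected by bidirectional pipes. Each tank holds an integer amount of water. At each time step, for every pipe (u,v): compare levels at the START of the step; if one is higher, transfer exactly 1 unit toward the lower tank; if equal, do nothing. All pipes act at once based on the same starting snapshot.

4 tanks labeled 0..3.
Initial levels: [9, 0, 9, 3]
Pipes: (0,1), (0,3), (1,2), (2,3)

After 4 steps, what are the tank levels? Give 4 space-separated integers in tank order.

Step 1: flows [0->1,0->3,2->1,2->3] -> levels [7 2 7 5]
Step 2: flows [0->1,0->3,2->1,2->3] -> levels [5 4 5 7]
Step 3: flows [0->1,3->0,2->1,3->2] -> levels [5 6 5 5]
Step 4: flows [1->0,0=3,1->2,2=3] -> levels [6 4 6 5]

Answer: 6 4 6 5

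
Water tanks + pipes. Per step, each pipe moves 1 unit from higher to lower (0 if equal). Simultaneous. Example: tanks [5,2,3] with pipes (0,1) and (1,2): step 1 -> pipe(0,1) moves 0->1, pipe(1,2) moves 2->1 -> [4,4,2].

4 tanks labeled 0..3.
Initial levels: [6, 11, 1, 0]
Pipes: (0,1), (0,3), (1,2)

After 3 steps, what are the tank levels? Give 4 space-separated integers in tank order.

Step 1: flows [1->0,0->3,1->2] -> levels [6 9 2 1]
Step 2: flows [1->0,0->3,1->2] -> levels [6 7 3 2]
Step 3: flows [1->0,0->3,1->2] -> levels [6 5 4 3]

Answer: 6 5 4 3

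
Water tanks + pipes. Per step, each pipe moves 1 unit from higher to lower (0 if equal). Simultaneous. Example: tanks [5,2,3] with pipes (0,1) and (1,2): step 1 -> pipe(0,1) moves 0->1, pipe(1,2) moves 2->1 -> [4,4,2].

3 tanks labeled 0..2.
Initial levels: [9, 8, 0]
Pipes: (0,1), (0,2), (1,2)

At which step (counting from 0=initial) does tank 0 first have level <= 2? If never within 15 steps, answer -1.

Answer: -1

Derivation:
Step 1: flows [0->1,0->2,1->2] -> levels [7 8 2]
Step 2: flows [1->0,0->2,1->2] -> levels [7 6 4]
Step 3: flows [0->1,0->2,1->2] -> levels [5 6 6]
Step 4: flows [1->0,2->0,1=2] -> levels [7 5 5]
Step 5: flows [0->1,0->2,1=2] -> levels [5 6 6]
  -> period-2 cycle (repeats step 3); tank 0 never drops to <=2
Tank 0 never reaches <=2 within 15 steps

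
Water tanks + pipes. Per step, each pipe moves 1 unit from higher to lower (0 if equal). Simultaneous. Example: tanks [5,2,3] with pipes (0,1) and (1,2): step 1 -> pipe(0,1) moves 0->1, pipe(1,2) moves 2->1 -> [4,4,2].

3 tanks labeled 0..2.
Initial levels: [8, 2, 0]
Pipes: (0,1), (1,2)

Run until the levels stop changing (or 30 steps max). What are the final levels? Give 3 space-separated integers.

Step 1: flows [0->1,1->2] -> levels [7 2 1]
Step 2: flows [0->1,1->2] -> levels [6 2 2]
Step 3: flows [0->1,1=2] -> levels [5 3 2]
Step 4: flows [0->1,1->2] -> levels [4 3 3]
Step 5: flows [0->1,1=2] -> levels [3 4 3]
Step 6: flows [1->0,1->2] -> levels [4 2 4]
Step 7: flows [0->1,2->1] -> levels [3 4 3]
  -> period-2 cycle: step 7 state = step 5 state; never stabilizes
  -> state at step 30: (30-5) mod 2 = 1, same as step 6 -> [4 2 4]

Answer: 4 2 4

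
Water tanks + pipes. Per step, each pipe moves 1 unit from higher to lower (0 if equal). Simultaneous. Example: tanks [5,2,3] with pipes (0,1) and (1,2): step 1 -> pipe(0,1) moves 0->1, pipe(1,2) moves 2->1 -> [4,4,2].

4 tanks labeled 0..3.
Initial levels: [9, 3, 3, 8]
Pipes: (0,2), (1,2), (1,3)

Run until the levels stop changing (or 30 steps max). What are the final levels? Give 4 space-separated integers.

Answer: 5 5 7 6

Derivation:
Step 1: flows [0->2,1=2,3->1] -> levels [8 4 4 7]
Step 2: flows [0->2,1=2,3->1] -> levels [7 5 5 6]
Step 3: flows [0->2,1=2,3->1] -> levels [6 6 6 5]
Step 4: flows [0=2,1=2,1->3] -> levels [6 5 6 6]
Step 5: flows [0=2,2->1,3->1] -> levels [6 7 5 5]
Step 6: flows [0->2,1->2,1->3] -> levels [5 5 7 6]
Step 7: flows [2->0,2->1,3->1] -> levels [6 7 5 5]
  -> period-2 cycle: step 7 state = step 5 state; never stabilizes
  -> state at step 30: (30-5) mod 2 = 1, same as step 6 -> [5 5 7 6]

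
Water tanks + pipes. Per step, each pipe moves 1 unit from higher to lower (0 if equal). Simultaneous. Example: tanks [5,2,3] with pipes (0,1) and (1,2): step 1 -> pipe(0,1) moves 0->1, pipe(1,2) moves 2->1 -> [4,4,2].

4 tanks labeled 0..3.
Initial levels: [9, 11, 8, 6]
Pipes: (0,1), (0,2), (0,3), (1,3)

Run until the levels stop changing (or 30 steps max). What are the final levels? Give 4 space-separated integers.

Step 1: flows [1->0,0->2,0->3,1->3] -> levels [8 9 9 8]
Step 2: flows [1->0,2->0,0=3,1->3] -> levels [10 7 8 9]
Step 3: flows [0->1,0->2,0->3,3->1] -> levels [7 9 9 9]
Step 4: flows [1->0,2->0,3->0,1=3] -> levels [10 8 8 8]
Step 5: flows [0->1,0->2,0->3,1=3] -> levels [7 9 9 9]
  -> period-2 cycle: step 5 state = step 3 state; never stabilizes
  -> state at step 30: (30-3) mod 2 = 1, same as step 4 -> [10 8 8 8]

Answer: 10 8 8 8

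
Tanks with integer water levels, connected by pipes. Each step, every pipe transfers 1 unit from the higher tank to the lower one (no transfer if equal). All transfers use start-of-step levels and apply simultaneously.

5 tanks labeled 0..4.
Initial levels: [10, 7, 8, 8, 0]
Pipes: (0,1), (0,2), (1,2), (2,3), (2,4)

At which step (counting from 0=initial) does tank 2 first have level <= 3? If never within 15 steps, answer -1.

Answer: -1

Derivation:
Step 1: flows [0->1,0->2,2->1,2=3,2->4] -> levels [8 9 7 8 1]
Step 2: flows [1->0,0->2,1->2,3->2,2->4] -> levels [8 7 9 7 2]
Step 3: flows [0->1,2->0,2->1,2->3,2->4] -> levels [8 9 5 8 3]
Step 4: flows [1->0,0->2,1->2,3->2,2->4] -> levels [8 7 7 7 4]
Step 5: flows [0->1,0->2,1=2,2=3,2->4] -> levels [6 8 7 7 5]
Step 6: flows [1->0,2->0,1->2,2=3,2->4] -> levels [8 6 6 7 6]
Step 7: flows [0->1,0->2,1=2,3->2,2=4] -> levels [6 7 8 6 6]
Step 8: flows [1->0,2->0,2->1,2->3,2->4] -> levels [8 7 4 7 7]
Step 9: flows [0->1,0->2,1->2,3->2,4->2] -> levels [6 7 8 6 6]
  -> period-2 cycle (repeats step 7); tank 2 never drops to <=3
Tank 2 never reaches <=3 within 15 steps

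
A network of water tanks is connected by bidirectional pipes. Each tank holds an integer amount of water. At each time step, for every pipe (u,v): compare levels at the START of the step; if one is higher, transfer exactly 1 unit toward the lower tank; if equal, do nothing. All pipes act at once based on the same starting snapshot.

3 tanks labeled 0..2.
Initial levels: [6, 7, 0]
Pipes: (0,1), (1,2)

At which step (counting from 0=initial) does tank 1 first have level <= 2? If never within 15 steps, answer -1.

Answer: -1

Derivation:
Step 1: flows [1->0,1->2] -> levels [7 5 1]
Step 2: flows [0->1,1->2] -> levels [6 5 2]
Step 3: flows [0->1,1->2] -> levels [5 5 3]
Step 4: flows [0=1,1->2] -> levels [5 4 4]
Step 5: flows [0->1,1=2] -> levels [4 5 4]
Step 6: flows [1->0,1->2] -> levels [5 3 5]
Step 7: flows [0->1,2->1] -> levels [4 5 4]
  -> period-2 cycle (repeats step 5); tank 1 never drops to <=2
Tank 1 never reaches <=2 within 15 steps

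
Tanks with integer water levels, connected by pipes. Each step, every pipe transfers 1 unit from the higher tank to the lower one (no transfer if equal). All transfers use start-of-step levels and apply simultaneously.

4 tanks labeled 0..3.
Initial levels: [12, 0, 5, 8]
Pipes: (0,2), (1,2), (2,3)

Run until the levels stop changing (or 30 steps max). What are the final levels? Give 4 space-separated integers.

Step 1: flows [0->2,2->1,3->2] -> levels [11 1 6 7]
Step 2: flows [0->2,2->1,3->2] -> levels [10 2 7 6]
Step 3: flows [0->2,2->1,2->3] -> levels [9 3 6 7]
Step 4: flows [0->2,2->1,3->2] -> levels [8 4 7 6]
Step 5: flows [0->2,2->1,2->3] -> levels [7 5 6 7]
Step 6: flows [0->2,2->1,3->2] -> levels [6 6 7 6]
Step 7: flows [2->0,2->1,2->3] -> levels [7 7 4 7]
Step 8: flows [0->2,1->2,3->2] -> levels [6 6 7 6]
  -> period-2 cycle: step 8 state = step 6 state; never stabilizes
  -> state at step 30: (30-6) mod 2 = 0, same as step 6 -> [6 6 7 6]

Answer: 6 6 7 6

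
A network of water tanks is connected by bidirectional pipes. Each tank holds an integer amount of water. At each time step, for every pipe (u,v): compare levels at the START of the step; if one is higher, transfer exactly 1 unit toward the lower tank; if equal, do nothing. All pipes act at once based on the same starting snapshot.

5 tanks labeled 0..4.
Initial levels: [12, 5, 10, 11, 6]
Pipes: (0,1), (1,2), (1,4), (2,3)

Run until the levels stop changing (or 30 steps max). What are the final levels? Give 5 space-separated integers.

Step 1: flows [0->1,2->1,4->1,3->2] -> levels [11 8 10 10 5]
Step 2: flows [0->1,2->1,1->4,2=3] -> levels [10 9 9 10 6]
Step 3: flows [0->1,1=2,1->4,3->2] -> levels [9 9 10 9 7]
Step 4: flows [0=1,2->1,1->4,2->3] -> levels [9 9 8 10 8]
Step 5: flows [0=1,1->2,1->4,3->2] -> levels [9 7 10 9 9]
Step 6: flows [0->1,2->1,4->1,2->3] -> levels [8 10 8 10 8]
Step 7: flows [1->0,1->2,1->4,3->2] -> levels [9 7 10 9 9]
  -> period-2 cycle: step 7 state = step 5 state; never stabilizes
  -> state at step 30: (30-5) mod 2 = 1, same as step 6 -> [8 10 8 10 8]

Answer: 8 10 8 10 8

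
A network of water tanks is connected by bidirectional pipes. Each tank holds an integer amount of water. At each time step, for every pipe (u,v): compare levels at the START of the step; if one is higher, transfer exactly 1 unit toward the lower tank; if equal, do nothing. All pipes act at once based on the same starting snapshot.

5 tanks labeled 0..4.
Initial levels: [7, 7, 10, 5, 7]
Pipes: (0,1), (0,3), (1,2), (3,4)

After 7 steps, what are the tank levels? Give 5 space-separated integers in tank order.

Answer: 6 9 7 8 6

Derivation:
Step 1: flows [0=1,0->3,2->1,4->3] -> levels [6 8 9 7 6]
Step 2: flows [1->0,3->0,2->1,3->4] -> levels [8 8 8 5 7]
Step 3: flows [0=1,0->3,1=2,4->3] -> levels [7 8 8 7 6]
Step 4: flows [1->0,0=3,1=2,3->4] -> levels [8 7 8 6 7]
Step 5: flows [0->1,0->3,2->1,4->3] -> levels [6 9 7 8 6]
Step 6: flows [1->0,3->0,1->2,3->4] -> levels [8 7 8 6 7]
  -> period-2 cycle: step 6 state = step 4 state
  -> state at step 7: (7-4) mod 2 = 1, same as step 5 -> [6 9 7 8 6]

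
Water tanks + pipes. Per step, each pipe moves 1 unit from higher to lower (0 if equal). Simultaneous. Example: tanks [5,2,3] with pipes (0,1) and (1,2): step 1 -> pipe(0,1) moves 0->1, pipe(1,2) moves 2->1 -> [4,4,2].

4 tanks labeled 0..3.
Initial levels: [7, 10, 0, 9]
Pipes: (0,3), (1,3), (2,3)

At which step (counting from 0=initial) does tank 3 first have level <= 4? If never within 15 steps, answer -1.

Step 1: flows [3->0,1->3,3->2] -> levels [8 9 1 8]
Step 2: flows [0=3,1->3,3->2] -> levels [8 8 2 8]
Step 3: flows [0=3,1=3,3->2] -> levels [8 8 3 7]
Step 4: flows [0->3,1->3,3->2] -> levels [7 7 4 8]
Step 5: flows [3->0,3->1,3->2] -> levels [8 8 5 5]
Step 6: flows [0->3,1->3,2=3] -> levels [7 7 5 7]
Step 7: flows [0=3,1=3,3->2] -> levels [7 7 6 6]
Step 8: flows [0->3,1->3,2=3] -> levels [6 6 6 8]
Step 9: flows [3->0,3->1,3->2] -> levels [7 7 7 5]
Step 10: flows [0->3,1->3,2->3] -> levels [6 6 6 8]
  -> period-2 cycle (repeats step 8); tank 3 never drops to <=4
Tank 3 never reaches <=4 within 15 steps

Answer: -1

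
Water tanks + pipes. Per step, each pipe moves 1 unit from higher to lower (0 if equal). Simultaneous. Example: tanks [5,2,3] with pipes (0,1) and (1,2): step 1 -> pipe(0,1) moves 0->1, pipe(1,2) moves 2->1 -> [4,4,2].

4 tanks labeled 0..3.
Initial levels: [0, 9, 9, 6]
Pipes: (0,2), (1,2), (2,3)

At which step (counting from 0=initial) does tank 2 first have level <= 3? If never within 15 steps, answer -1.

Answer: -1

Derivation:
Step 1: flows [2->0,1=2,2->3] -> levels [1 9 7 7]
Step 2: flows [2->0,1->2,2=3] -> levels [2 8 7 7]
Step 3: flows [2->0,1->2,2=3] -> levels [3 7 7 7]
Step 4: flows [2->0,1=2,2=3] -> levels [4 7 6 7]
Step 5: flows [2->0,1->2,3->2] -> levels [5 6 7 6]
Step 6: flows [2->0,2->1,2->3] -> levels [6 7 4 7]
Step 7: flows [0->2,1->2,3->2] -> levels [5 6 7 6]
  -> period-2 cycle (repeats step 5); tank 2 never drops to <=3
Tank 2 never reaches <=3 within 15 steps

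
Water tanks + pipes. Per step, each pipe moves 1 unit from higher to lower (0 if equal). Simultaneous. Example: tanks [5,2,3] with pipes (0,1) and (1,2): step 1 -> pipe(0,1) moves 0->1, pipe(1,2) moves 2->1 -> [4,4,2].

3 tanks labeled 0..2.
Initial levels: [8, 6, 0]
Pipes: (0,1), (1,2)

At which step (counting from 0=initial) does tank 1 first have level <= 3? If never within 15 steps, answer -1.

Step 1: flows [0->1,1->2] -> levels [7 6 1]
Step 2: flows [0->1,1->2] -> levels [6 6 2]
Step 3: flows [0=1,1->2] -> levels [6 5 3]
Step 4: flows [0->1,1->2] -> levels [5 5 4]
Step 5: flows [0=1,1->2] -> levels [5 4 5]
Step 6: flows [0->1,2->1] -> levels [4 6 4]
Step 7: flows [1->0,1->2] -> levels [5 4 5]
  -> period-2 cycle (repeats step 5); tank 1 never drops to <=3
Tank 1 never reaches <=3 within 15 steps

Answer: -1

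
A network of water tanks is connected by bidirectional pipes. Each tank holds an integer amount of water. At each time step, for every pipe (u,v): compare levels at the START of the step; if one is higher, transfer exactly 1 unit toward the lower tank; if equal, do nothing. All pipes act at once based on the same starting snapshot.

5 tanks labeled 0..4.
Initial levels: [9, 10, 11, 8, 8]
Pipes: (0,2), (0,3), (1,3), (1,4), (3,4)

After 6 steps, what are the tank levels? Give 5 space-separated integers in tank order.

Step 1: flows [2->0,0->3,1->3,1->4,3=4] -> levels [9 8 10 10 9]
Step 2: flows [2->0,3->0,3->1,4->1,3->4] -> levels [11 10 9 7 9]
Step 3: flows [0->2,0->3,1->3,1->4,4->3] -> levels [9 8 10 10 9]
  -> period-2 cycle: step 3 state = step 1 state
  -> state at step 6: (6-1) mod 2 = 1, same as step 2 -> [11 10 9 7 9]

Answer: 11 10 9 7 9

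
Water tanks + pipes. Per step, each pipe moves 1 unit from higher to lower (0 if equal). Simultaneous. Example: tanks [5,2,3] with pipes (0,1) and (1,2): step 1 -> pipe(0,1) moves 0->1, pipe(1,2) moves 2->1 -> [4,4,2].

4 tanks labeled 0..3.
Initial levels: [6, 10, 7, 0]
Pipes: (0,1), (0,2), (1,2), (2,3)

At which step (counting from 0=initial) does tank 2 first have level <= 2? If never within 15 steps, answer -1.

Step 1: flows [1->0,2->0,1->2,2->3] -> levels [8 8 6 1]
Step 2: flows [0=1,0->2,1->2,2->3] -> levels [7 7 7 2]
Step 3: flows [0=1,0=2,1=2,2->3] -> levels [7 7 6 3]
Step 4: flows [0=1,0->2,1->2,2->3] -> levels [6 6 7 4]
Step 5: flows [0=1,2->0,2->1,2->3] -> levels [7 7 4 5]
Step 6: flows [0=1,0->2,1->2,3->2] -> levels [6 6 7 4]
  -> period-2 cycle (repeats step 4); tank 2 never drops to <=2
Tank 2 never reaches <=2 within 15 steps

Answer: -1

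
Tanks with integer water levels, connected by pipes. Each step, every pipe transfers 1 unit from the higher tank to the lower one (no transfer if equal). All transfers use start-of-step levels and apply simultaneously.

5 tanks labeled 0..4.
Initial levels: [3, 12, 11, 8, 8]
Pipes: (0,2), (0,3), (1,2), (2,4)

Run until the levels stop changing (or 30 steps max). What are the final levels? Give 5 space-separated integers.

Answer: 8 10 7 7 10

Derivation:
Step 1: flows [2->0,3->0,1->2,2->4] -> levels [5 11 10 7 9]
Step 2: flows [2->0,3->0,1->2,2->4] -> levels [7 10 9 6 10]
Step 3: flows [2->0,0->3,1->2,4->2] -> levels [7 9 10 7 9]
Step 4: flows [2->0,0=3,2->1,2->4] -> levels [8 10 7 7 10]
Step 5: flows [0->2,0->3,1->2,4->2] -> levels [6 9 10 8 9]
Step 6: flows [2->0,3->0,2->1,2->4] -> levels [8 10 7 7 10]
  -> period-2 cycle: step 6 state = step 4 state; never stabilizes
  -> state at step 30: (30-4) mod 2 = 0, same as step 4 -> [8 10 7 7 10]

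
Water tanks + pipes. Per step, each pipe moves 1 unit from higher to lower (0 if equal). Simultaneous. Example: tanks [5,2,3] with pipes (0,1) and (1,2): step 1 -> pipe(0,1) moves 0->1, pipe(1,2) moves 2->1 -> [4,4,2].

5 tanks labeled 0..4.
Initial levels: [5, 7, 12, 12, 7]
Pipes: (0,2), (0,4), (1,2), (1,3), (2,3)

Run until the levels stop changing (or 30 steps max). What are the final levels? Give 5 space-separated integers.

Step 1: flows [2->0,4->0,2->1,3->1,2=3] -> levels [7 9 10 11 6]
Step 2: flows [2->0,0->4,2->1,3->1,3->2] -> levels [7 11 9 9 7]
Step 3: flows [2->0,0=4,1->2,1->3,2=3] -> levels [8 9 9 10 7]
Step 4: flows [2->0,0->4,1=2,3->1,3->2] -> levels [8 10 9 8 8]
Step 5: flows [2->0,0=4,1->2,1->3,2->3] -> levels [9 8 8 10 8]
Step 6: flows [0->2,0->4,1=2,3->1,3->2] -> levels [7 9 10 8 9]
Step 7: flows [2->0,4->0,2->1,1->3,2->3] -> levels [9 9 7 10 8]
Step 8: flows [0->2,0->4,1->2,3->1,3->2] -> levels [7 9 10 8 9]
  -> period-2 cycle: step 8 state = step 6 state; never stabilizes
  -> state at step 30: (30-6) mod 2 = 0, same as step 6 -> [7 9 10 8 9]

Answer: 7 9 10 8 9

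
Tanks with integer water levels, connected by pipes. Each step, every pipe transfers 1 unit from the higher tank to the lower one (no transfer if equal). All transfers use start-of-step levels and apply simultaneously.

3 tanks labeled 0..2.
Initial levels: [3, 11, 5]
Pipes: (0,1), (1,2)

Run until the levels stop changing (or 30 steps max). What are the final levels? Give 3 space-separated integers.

Step 1: flows [1->0,1->2] -> levels [4 9 6]
Step 2: flows [1->0,1->2] -> levels [5 7 7]
Step 3: flows [1->0,1=2] -> levels [6 6 7]
Step 4: flows [0=1,2->1] -> levels [6 7 6]
Step 5: flows [1->0,1->2] -> levels [7 5 7]
Step 6: flows [0->1,2->1] -> levels [6 7 6]
  -> period-2 cycle: step 6 state = step 4 state; never stabilizes
  -> state at step 30: (30-4) mod 2 = 0, same as step 4 -> [6 7 6]

Answer: 6 7 6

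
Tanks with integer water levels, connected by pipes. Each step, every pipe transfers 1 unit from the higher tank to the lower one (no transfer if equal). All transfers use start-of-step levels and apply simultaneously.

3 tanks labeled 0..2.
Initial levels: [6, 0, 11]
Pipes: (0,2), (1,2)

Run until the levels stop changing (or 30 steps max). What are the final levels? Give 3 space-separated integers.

Step 1: flows [2->0,2->1] -> levels [7 1 9]
Step 2: flows [2->0,2->1] -> levels [8 2 7]
Step 3: flows [0->2,2->1] -> levels [7 3 7]
Step 4: flows [0=2,2->1] -> levels [7 4 6]
Step 5: flows [0->2,2->1] -> levels [6 5 6]
Step 6: flows [0=2,2->1] -> levels [6 6 5]
Step 7: flows [0->2,1->2] -> levels [5 5 7]
Step 8: flows [2->0,2->1] -> levels [6 6 5]
  -> period-2 cycle: step 8 state = step 6 state; never stabilizes
  -> state at step 30: (30-6) mod 2 = 0, same as step 6 -> [6 6 5]

Answer: 6 6 5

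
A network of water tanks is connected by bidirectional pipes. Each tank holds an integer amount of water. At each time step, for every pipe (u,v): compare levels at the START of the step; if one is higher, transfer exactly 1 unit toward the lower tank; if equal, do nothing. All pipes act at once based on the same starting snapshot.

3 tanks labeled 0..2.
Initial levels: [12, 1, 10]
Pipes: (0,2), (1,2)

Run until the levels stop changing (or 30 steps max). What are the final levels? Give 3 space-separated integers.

Answer: 7 7 9

Derivation:
Step 1: flows [0->2,2->1] -> levels [11 2 10]
Step 2: flows [0->2,2->1] -> levels [10 3 10]
Step 3: flows [0=2,2->1] -> levels [10 4 9]
Step 4: flows [0->2,2->1] -> levels [9 5 9]
Step 5: flows [0=2,2->1] -> levels [9 6 8]
Step 6: flows [0->2,2->1] -> levels [8 7 8]
Step 7: flows [0=2,2->1] -> levels [8 8 7]
Step 8: flows [0->2,1->2] -> levels [7 7 9]
Step 9: flows [2->0,2->1] -> levels [8 8 7]
  -> period-2 cycle: step 9 state = step 7 state; never stabilizes
  -> state at step 30: (30-7) mod 2 = 1, same as step 8 -> [7 7 9]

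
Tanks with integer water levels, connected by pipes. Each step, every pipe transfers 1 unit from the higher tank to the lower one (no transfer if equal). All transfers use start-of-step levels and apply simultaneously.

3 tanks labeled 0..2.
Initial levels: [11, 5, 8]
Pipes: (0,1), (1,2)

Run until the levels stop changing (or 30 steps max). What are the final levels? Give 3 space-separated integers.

Answer: 8 8 8

Derivation:
Step 1: flows [0->1,2->1] -> levels [10 7 7]
Step 2: flows [0->1,1=2] -> levels [9 8 7]
Step 3: flows [0->1,1->2] -> levels [8 8 8]
Step 4: flows [0=1,1=2] -> levels [8 8 8]
  -> stable (no change)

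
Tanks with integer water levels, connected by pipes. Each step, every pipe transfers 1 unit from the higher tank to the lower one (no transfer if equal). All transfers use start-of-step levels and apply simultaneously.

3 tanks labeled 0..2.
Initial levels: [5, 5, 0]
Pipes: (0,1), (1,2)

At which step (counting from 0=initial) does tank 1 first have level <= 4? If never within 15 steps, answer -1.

Step 1: flows [0=1,1->2] -> levels [5 4 1]
Tank 1 first reaches <=4 at step 1

Answer: 1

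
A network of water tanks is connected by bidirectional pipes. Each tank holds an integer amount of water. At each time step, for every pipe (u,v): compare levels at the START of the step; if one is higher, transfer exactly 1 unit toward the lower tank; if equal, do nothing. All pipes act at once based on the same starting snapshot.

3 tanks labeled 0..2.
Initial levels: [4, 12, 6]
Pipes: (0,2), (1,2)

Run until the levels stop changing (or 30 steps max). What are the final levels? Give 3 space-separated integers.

Answer: 8 8 6

Derivation:
Step 1: flows [2->0,1->2] -> levels [5 11 6]
Step 2: flows [2->0,1->2] -> levels [6 10 6]
Step 3: flows [0=2,1->2] -> levels [6 9 7]
Step 4: flows [2->0,1->2] -> levels [7 8 7]
Step 5: flows [0=2,1->2] -> levels [7 7 8]
Step 6: flows [2->0,2->1] -> levels [8 8 6]
Step 7: flows [0->2,1->2] -> levels [7 7 8]
  -> period-2 cycle: step 7 state = step 5 state; never stabilizes
  -> state at step 30: (30-5) mod 2 = 1, same as step 6 -> [8 8 6]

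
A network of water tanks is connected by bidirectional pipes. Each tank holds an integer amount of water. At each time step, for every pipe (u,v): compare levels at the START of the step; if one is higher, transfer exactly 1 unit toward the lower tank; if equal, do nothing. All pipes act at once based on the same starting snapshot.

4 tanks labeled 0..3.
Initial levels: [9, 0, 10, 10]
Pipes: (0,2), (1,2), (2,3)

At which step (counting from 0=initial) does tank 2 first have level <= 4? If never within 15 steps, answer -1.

Answer: -1

Derivation:
Step 1: flows [2->0,2->1,2=3] -> levels [10 1 8 10]
Step 2: flows [0->2,2->1,3->2] -> levels [9 2 9 9]
Step 3: flows [0=2,2->1,2=3] -> levels [9 3 8 9]
Step 4: flows [0->2,2->1,3->2] -> levels [8 4 9 8]
Step 5: flows [2->0,2->1,2->3] -> levels [9 5 6 9]
Step 6: flows [0->2,2->1,3->2] -> levels [8 6 7 8]
Step 7: flows [0->2,2->1,3->2] -> levels [7 7 8 7]
Step 8: flows [2->0,2->1,2->3] -> levels [8 8 5 8]
Step 9: flows [0->2,1->2,3->2] -> levels [7 7 8 7]
  -> period-2 cycle (repeats step 7); tank 2 never drops to <=4
Tank 2 never reaches <=4 within 15 steps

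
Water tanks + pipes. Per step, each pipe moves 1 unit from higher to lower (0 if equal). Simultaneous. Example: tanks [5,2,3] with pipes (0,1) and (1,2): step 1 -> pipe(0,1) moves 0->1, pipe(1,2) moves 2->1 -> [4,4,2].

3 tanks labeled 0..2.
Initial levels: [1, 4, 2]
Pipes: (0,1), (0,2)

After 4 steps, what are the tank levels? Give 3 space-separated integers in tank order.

Step 1: flows [1->0,2->0] -> levels [3 3 1]
Step 2: flows [0=1,0->2] -> levels [2 3 2]
Step 3: flows [1->0,0=2] -> levels [3 2 2]
Step 4: flows [0->1,0->2] -> levels [1 3 3]

Answer: 1 3 3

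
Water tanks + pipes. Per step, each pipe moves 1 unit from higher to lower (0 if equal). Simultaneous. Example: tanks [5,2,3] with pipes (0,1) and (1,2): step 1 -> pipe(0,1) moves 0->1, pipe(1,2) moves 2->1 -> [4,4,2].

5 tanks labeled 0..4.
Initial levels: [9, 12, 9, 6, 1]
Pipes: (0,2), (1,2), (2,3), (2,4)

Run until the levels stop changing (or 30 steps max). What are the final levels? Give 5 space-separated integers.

Answer: 7 7 9 7 7

Derivation:
Step 1: flows [0=2,1->2,2->3,2->4] -> levels [9 11 8 7 2]
Step 2: flows [0->2,1->2,2->3,2->4] -> levels [8 10 8 8 3]
Step 3: flows [0=2,1->2,2=3,2->4] -> levels [8 9 8 8 4]
Step 4: flows [0=2,1->2,2=3,2->4] -> levels [8 8 8 8 5]
Step 5: flows [0=2,1=2,2=3,2->4] -> levels [8 8 7 8 6]
Step 6: flows [0->2,1->2,3->2,2->4] -> levels [7 7 9 7 7]
Step 7: flows [2->0,2->1,2->3,2->4] -> levels [8 8 5 8 8]
Step 8: flows [0->2,1->2,3->2,4->2] -> levels [7 7 9 7 7]
  -> period-2 cycle: step 8 state = step 6 state; never stabilizes
  -> state at step 30: (30-6) mod 2 = 0, same as step 6 -> [7 7 9 7 7]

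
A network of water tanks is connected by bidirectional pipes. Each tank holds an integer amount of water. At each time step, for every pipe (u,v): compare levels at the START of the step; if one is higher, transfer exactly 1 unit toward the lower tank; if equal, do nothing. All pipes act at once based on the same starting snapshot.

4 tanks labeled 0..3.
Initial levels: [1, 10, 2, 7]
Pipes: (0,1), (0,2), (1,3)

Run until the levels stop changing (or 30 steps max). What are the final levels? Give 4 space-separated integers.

Step 1: flows [1->0,2->0,1->3] -> levels [3 8 1 8]
Step 2: flows [1->0,0->2,1=3] -> levels [3 7 2 8]
Step 3: flows [1->0,0->2,3->1] -> levels [3 7 3 7]
Step 4: flows [1->0,0=2,1=3] -> levels [4 6 3 7]
Step 5: flows [1->0,0->2,3->1] -> levels [4 6 4 6]
Step 6: flows [1->0,0=2,1=3] -> levels [5 5 4 6]
Step 7: flows [0=1,0->2,3->1] -> levels [4 6 5 5]
Step 8: flows [1->0,2->0,1->3] -> levels [6 4 4 6]
Step 9: flows [0->1,0->2,3->1] -> levels [4 6 5 5]
  -> period-2 cycle: step 9 state = step 7 state; never stabilizes
  -> state at step 30: (30-7) mod 2 = 1, same as step 8 -> [6 4 4 6]

Answer: 6 4 4 6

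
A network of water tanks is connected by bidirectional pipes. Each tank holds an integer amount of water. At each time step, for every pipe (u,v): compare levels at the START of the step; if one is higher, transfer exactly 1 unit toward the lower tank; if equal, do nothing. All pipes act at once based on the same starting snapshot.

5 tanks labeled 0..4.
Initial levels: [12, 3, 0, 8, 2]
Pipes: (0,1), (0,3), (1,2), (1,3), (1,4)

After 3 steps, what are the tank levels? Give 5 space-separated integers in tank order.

Answer: 7 4 3 7 4

Derivation:
Step 1: flows [0->1,0->3,1->2,3->1,1->4] -> levels [10 3 1 8 3]
Step 2: flows [0->1,0->3,1->2,3->1,1=4] -> levels [8 4 2 8 3]
Step 3: flows [0->1,0=3,1->2,3->1,1->4] -> levels [7 4 3 7 4]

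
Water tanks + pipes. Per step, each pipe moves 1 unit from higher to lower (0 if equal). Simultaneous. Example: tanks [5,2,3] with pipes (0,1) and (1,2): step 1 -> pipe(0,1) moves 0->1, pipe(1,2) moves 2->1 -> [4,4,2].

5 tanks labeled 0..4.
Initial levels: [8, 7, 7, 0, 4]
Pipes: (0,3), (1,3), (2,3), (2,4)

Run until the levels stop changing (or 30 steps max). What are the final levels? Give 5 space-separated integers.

Step 1: flows [0->3,1->3,2->3,2->4] -> levels [7 6 5 3 5]
Step 2: flows [0->3,1->3,2->3,2=4] -> levels [6 5 4 6 5]
Step 3: flows [0=3,3->1,3->2,4->2] -> levels [6 6 6 4 4]
Step 4: flows [0->3,1->3,2->3,2->4] -> levels [5 5 4 7 5]
Step 5: flows [3->0,3->1,3->2,4->2] -> levels [6 6 6 4 4]
  -> period-2 cycle: step 5 state = step 3 state; never stabilizes
  -> state at step 30: (30-3) mod 2 = 1, same as step 4 -> [5 5 4 7 5]

Answer: 5 5 4 7 5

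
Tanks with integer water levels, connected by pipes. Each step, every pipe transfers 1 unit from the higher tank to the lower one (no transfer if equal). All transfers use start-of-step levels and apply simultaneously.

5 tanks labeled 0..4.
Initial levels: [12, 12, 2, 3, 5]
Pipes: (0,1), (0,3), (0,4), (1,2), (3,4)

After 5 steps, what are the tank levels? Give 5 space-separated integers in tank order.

Answer: 5 7 6 8 8

Derivation:
Step 1: flows [0=1,0->3,0->4,1->2,4->3] -> levels [10 11 3 5 5]
Step 2: flows [1->0,0->3,0->4,1->2,3=4] -> levels [9 9 4 6 6]
Step 3: flows [0=1,0->3,0->4,1->2,3=4] -> levels [7 8 5 7 7]
Step 4: flows [1->0,0=3,0=4,1->2,3=4] -> levels [8 6 6 7 7]
Step 5: flows [0->1,0->3,0->4,1=2,3=4] -> levels [5 7 6 8 8]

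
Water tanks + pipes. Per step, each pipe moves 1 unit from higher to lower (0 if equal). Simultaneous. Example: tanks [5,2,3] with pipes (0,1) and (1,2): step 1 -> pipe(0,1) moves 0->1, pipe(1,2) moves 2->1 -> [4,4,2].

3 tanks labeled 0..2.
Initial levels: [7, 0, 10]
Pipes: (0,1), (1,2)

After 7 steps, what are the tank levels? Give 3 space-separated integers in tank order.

Answer: 6 5 6

Derivation:
Step 1: flows [0->1,2->1] -> levels [6 2 9]
Step 2: flows [0->1,2->1] -> levels [5 4 8]
Step 3: flows [0->1,2->1] -> levels [4 6 7]
Step 4: flows [1->0,2->1] -> levels [5 6 6]
Step 5: flows [1->0,1=2] -> levels [6 5 6]
Step 6: flows [0->1,2->1] -> levels [5 7 5]
Step 7: flows [1->0,1->2] -> levels [6 5 6]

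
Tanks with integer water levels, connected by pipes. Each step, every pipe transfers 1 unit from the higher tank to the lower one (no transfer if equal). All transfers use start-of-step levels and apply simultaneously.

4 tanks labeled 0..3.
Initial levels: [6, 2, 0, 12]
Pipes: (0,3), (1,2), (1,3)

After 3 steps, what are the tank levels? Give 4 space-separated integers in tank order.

Step 1: flows [3->0,1->2,3->1] -> levels [7 2 1 10]
Step 2: flows [3->0,1->2,3->1] -> levels [8 2 2 8]
Step 3: flows [0=3,1=2,3->1] -> levels [8 3 2 7]

Answer: 8 3 2 7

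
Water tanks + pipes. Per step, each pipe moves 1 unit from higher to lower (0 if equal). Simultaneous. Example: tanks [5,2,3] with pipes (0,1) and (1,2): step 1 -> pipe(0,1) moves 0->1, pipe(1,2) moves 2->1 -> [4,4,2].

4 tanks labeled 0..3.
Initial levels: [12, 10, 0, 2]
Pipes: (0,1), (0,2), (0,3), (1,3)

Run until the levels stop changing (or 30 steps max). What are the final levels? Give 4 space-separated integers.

Step 1: flows [0->1,0->2,0->3,1->3] -> levels [9 10 1 4]
Step 2: flows [1->0,0->2,0->3,1->3] -> levels [8 8 2 6]
Step 3: flows [0=1,0->2,0->3,1->3] -> levels [6 7 3 8]
Step 4: flows [1->0,0->2,3->0,3->1] -> levels [7 7 4 6]
Step 5: flows [0=1,0->2,0->3,1->3] -> levels [5 6 5 8]
Step 6: flows [1->0,0=2,3->0,3->1] -> levels [7 6 5 6]
Step 7: flows [0->1,0->2,0->3,1=3] -> levels [4 7 6 7]
Step 8: flows [1->0,2->0,3->0,1=3] -> levels [7 6 5 6]
  -> period-2 cycle: step 8 state = step 6 state; never stabilizes
  -> state at step 30: (30-6) mod 2 = 0, same as step 6 -> [7 6 5 6]

Answer: 7 6 5 6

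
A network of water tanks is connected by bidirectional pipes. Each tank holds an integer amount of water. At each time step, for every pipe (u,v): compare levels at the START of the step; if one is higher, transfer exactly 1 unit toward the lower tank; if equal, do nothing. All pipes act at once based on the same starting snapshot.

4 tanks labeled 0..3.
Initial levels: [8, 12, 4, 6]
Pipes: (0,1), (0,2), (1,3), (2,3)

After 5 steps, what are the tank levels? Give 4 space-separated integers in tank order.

Answer: 7 7 8 8

Derivation:
Step 1: flows [1->0,0->2,1->3,3->2] -> levels [8 10 6 6]
Step 2: flows [1->0,0->2,1->3,2=3] -> levels [8 8 7 7]
Step 3: flows [0=1,0->2,1->3,2=3] -> levels [7 7 8 8]
Step 4: flows [0=1,2->0,3->1,2=3] -> levels [8 8 7 7]
  -> period-2 cycle: step 4 state = step 2 state
  -> state at step 5: (5-2) mod 2 = 1, same as step 3 -> [7 7 8 8]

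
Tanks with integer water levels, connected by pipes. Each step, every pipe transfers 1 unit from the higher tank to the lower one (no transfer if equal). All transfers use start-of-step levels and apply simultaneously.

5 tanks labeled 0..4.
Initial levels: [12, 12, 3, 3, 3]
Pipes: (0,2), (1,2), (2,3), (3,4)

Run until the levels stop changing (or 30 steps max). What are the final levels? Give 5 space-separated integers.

Step 1: flows [0->2,1->2,2=3,3=4] -> levels [11 11 5 3 3]
Step 2: flows [0->2,1->2,2->3,3=4] -> levels [10 10 6 4 3]
Step 3: flows [0->2,1->2,2->3,3->4] -> levels [9 9 7 4 4]
Step 4: flows [0->2,1->2,2->3,3=4] -> levels [8 8 8 5 4]
Step 5: flows [0=2,1=2,2->3,3->4] -> levels [8 8 7 5 5]
Step 6: flows [0->2,1->2,2->3,3=4] -> levels [7 7 8 6 5]
Step 7: flows [2->0,2->1,2->3,3->4] -> levels [8 8 5 6 6]
Step 8: flows [0->2,1->2,3->2,3=4] -> levels [7 7 8 5 6]
Step 9: flows [2->0,2->1,2->3,4->3] -> levels [8 8 5 7 5]
Step 10: flows [0->2,1->2,3->2,3->4] -> levels [7 7 8 5 6]
  -> period-2 cycle: step 10 state = step 8 state; never stabilizes
  -> state at step 30: (30-8) mod 2 = 0, same as step 8 -> [7 7 8 5 6]

Answer: 7 7 8 5 6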